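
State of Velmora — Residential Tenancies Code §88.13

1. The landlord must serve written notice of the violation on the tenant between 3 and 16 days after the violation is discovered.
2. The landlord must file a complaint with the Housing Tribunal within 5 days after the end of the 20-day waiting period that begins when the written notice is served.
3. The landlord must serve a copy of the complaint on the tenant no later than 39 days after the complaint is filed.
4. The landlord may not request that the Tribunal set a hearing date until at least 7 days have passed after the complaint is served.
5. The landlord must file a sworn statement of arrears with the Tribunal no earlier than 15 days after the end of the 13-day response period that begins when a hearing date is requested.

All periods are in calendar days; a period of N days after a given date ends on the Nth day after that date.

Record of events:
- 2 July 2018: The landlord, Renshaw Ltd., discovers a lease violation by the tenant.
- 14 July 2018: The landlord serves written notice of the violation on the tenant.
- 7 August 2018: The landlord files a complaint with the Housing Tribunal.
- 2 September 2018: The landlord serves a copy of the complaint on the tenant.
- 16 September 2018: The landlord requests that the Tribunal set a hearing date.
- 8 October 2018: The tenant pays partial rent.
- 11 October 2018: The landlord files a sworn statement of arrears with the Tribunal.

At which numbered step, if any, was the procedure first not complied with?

Step 1 — 3 and 16 days from 2 July 2018 (when the violation is discovered) are 5 July 2018 and 18 July 2018 respectively; done 14 July 2018, which is between those dates.
Step 2 — counting 5 days from 3 August 2018 (end of the 20-day waiting period, which began when the written notice is served on 14 July 2018) gives a deadline of 8 August 2018; completed 7 August 2018, before the deadline.
Step 3 — counting 39 days from 7 August 2018 (when the complaint is filed) gives a deadline of 15 September 2018; 2 September 2018 is within that limit.
Step 4 — must wait 7 days from 2 September 2018 (when the complaint is served), so not before 9 September 2018; done 16 September 2018, after the minimum wait.
Step 5 — must wait 15 days from 29 September 2018 (end of the 13-day response period, which began when a hearing date is requested on 16 September 2018), so not before 14 October 2018; done 11 October 2018 — 3 days too early.
The procedure was therefore not followed at step 5.

Step 5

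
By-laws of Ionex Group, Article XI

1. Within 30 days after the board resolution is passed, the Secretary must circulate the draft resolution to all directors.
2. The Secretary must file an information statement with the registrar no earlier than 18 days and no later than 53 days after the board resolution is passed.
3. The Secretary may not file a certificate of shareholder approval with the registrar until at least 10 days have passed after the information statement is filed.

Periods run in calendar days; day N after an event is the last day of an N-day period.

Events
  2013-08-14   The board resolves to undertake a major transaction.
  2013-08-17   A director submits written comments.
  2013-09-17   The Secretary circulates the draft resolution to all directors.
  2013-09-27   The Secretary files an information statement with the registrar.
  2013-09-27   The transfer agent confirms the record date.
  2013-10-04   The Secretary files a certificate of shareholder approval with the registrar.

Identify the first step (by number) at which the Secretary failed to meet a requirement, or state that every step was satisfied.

Step 1

Step 1 — counting 30 days from 2013-08-14 (when the board resolution is passed) gives a deadline of 2013-09-13; done 2013-09-17 — 4 days late.
The procedure was therefore not followed at step 1.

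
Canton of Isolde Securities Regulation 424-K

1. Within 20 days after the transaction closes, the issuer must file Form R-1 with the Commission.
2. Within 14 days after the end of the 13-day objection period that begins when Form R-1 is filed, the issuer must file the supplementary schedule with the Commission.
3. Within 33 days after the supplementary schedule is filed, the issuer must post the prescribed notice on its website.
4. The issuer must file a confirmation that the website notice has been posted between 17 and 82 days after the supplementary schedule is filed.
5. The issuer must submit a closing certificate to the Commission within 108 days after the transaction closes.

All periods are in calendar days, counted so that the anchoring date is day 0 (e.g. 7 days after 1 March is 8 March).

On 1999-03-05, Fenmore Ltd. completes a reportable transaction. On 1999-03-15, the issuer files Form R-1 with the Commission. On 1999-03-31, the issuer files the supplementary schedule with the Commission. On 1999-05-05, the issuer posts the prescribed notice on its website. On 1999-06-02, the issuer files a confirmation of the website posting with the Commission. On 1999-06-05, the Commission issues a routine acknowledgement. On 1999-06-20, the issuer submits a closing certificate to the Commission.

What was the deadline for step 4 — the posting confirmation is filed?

1999-06-21

Step 4 runs from 1999-03-31, when the supplementary schedule is filed. The window is 17–82 days after 1999-03-31; it closes on 1999-06-21.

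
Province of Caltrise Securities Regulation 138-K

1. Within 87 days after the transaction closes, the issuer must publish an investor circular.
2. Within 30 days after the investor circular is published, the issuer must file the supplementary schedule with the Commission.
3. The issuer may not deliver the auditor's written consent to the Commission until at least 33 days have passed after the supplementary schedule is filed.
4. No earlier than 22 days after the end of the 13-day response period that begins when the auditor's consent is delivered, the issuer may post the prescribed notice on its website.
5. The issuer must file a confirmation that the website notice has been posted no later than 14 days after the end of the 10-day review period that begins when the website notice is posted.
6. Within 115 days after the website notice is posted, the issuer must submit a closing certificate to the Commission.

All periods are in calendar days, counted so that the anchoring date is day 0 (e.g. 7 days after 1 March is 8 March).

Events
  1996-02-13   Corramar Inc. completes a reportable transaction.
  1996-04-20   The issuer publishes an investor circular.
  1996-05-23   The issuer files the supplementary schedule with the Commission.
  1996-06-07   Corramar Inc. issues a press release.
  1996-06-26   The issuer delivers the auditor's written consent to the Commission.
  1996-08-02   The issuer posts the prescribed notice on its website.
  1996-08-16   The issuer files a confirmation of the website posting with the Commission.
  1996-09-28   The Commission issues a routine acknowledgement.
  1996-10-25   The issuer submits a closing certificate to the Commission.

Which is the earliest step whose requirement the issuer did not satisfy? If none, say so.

Step 1: 87 days after 1996-02-13 (when the transaction closes) is 1996-05-10; completed 1996-04-20, before the deadline.
Step 2: 30 days after 1996-04-20 (when the investor circular is published) is 1996-05-20; 1996-05-23 misses that deadline by 3 days.
That is the first point of non-compliance.

Step 2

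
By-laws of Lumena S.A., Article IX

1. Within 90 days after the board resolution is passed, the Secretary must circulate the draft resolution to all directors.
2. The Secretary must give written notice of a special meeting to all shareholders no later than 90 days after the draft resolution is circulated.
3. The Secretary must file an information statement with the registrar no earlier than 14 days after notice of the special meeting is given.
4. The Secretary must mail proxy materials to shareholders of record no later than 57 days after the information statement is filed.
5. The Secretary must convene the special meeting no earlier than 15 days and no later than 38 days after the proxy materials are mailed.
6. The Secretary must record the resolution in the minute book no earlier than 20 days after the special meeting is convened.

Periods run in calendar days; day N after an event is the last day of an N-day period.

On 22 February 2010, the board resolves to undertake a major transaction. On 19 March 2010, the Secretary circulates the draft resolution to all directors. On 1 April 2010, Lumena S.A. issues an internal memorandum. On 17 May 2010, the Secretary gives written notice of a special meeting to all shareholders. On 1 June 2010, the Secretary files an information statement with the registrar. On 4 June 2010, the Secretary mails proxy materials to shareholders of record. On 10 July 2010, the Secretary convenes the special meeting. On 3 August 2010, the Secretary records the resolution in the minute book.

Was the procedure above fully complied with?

Step 1 — counting 90 days from 22 February 2010 (when the board resolution is passed) gives a deadline of 23 May 2010; completed 19 March 2010, before the deadline.
Step 2 — counting 90 days from 19 March 2010 (when the draft resolution is circulated) gives a deadline of 17 June 2010; done 17 May 2010 — timely.
Step 3 — must wait 14 days from 17 May 2010 (when notice of the special meeting is given), so not before 31 May 2010; done 1 June 2010 — permitted.
Step 4 — counting 57 days from 1 June 2010 (when the information statement is filed) gives a deadline of 28 July 2010; done 4 June 2010 — timely.
Step 5 — 15 and 38 days from 4 June 2010 (when the proxy materials are mailed) are 19 June 2010 and 12 July 2010 respectively; done 10 July 2010 — within the window.
Step 6 — must wait 20 days from 10 July 2010 (when the special meeting is convened), so not before 30 July 2010; done 3 August 2010 — permitted.

Yes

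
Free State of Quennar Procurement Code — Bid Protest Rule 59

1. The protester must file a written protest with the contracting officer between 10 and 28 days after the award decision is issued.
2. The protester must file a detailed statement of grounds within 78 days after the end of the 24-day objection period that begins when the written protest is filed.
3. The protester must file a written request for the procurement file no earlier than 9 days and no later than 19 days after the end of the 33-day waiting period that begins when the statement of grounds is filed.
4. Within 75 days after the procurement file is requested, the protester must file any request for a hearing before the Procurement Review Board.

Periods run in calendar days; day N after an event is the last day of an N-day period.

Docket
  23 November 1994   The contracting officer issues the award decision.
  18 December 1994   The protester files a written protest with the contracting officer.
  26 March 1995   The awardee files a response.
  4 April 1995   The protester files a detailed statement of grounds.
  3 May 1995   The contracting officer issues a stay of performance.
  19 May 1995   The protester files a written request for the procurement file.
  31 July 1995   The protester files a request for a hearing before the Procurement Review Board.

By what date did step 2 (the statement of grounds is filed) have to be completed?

The written protest is filed on 18 December 1994; the 24-day objection period therefore ends 11 January 1995, and step 2 runs from that date. 78 days after 11 January 1995 is 30 March 1995.

30 March 1995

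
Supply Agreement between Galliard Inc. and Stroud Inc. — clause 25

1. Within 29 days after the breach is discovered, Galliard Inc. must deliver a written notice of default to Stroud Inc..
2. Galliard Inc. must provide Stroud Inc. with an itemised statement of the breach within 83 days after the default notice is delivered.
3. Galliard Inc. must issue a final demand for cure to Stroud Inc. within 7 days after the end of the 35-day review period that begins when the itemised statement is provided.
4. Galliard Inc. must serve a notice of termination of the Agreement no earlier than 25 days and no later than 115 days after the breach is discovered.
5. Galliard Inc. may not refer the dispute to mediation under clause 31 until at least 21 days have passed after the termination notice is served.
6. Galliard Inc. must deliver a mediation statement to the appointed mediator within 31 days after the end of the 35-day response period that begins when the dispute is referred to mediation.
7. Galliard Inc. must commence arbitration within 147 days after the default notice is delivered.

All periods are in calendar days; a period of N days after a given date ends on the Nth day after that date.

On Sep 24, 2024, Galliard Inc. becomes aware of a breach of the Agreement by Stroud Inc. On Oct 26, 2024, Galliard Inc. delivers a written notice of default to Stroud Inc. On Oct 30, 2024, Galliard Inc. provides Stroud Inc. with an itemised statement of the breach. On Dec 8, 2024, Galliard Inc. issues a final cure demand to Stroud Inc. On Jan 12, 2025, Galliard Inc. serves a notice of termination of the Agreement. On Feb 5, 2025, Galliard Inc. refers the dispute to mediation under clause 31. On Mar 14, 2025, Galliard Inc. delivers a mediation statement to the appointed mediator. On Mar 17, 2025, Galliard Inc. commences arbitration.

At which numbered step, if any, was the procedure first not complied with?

(1) due by Sep 24, 2024 + 29 days = Oct 23, 2024; not done until Oct 26, 2024, 3 days after the deadline.

Step 1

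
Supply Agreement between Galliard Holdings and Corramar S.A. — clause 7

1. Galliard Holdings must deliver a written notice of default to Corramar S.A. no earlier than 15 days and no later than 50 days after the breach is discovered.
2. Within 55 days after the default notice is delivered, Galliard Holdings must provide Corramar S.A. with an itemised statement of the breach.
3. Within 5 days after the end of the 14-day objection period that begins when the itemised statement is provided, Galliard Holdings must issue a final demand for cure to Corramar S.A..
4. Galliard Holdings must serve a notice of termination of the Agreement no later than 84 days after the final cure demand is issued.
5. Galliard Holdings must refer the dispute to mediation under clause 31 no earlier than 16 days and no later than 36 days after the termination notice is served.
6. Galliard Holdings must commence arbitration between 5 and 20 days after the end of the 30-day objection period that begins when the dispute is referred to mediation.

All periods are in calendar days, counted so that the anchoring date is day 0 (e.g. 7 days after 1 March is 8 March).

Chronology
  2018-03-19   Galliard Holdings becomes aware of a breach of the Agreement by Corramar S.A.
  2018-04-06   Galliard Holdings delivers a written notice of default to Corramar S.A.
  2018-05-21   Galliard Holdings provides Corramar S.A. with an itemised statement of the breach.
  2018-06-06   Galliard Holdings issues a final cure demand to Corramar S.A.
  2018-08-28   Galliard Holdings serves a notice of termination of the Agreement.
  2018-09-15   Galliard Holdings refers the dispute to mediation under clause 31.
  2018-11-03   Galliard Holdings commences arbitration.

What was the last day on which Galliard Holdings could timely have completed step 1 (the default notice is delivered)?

2018-05-08

Step 1 runs from 2018-03-19, when the breach is discovered. The window is 15–50 days after 2018-03-19; it closes on 2018-05-08.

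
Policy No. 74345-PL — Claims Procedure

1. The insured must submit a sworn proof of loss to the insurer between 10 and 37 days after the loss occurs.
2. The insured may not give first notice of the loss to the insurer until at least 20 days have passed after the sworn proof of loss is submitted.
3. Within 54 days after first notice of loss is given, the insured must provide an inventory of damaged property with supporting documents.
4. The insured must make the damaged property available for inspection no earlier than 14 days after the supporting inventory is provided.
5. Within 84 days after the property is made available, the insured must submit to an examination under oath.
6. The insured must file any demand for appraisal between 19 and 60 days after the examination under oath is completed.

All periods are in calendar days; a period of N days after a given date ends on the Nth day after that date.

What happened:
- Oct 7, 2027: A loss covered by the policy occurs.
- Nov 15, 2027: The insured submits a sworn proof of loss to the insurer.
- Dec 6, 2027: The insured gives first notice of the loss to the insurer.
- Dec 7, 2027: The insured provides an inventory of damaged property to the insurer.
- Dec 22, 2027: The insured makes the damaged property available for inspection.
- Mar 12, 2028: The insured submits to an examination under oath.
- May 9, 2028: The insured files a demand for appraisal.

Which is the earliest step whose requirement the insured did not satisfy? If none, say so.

Step 1 — 10 and 37 days from Oct 7, 2027 (when the loss occurs) are Oct 17, 2027 and Nov 13, 2027 respectively; done Nov 15, 2027 — 2 days after the window closed.
The procedure was therefore not followed at step 1.

Step 1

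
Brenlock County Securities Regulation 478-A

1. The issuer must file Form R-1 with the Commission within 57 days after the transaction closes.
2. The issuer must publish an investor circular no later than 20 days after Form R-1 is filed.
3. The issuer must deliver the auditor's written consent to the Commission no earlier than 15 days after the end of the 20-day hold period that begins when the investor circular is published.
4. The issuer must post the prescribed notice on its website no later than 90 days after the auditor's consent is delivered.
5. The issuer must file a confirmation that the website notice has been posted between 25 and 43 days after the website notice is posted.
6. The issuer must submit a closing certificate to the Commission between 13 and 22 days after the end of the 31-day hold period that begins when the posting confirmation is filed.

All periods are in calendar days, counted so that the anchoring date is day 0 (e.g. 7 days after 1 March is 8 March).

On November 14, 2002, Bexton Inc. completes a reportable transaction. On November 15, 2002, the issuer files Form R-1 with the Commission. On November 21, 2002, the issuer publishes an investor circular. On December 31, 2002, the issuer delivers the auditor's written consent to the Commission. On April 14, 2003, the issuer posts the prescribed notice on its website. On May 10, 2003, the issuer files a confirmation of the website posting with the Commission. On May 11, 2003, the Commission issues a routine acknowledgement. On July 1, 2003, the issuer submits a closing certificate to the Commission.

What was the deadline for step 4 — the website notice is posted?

March 31, 2003

Step 4 runs from December 31, 2002, when the auditor's consent is delivered. 90 days after December 31, 2002 is March 31, 2003.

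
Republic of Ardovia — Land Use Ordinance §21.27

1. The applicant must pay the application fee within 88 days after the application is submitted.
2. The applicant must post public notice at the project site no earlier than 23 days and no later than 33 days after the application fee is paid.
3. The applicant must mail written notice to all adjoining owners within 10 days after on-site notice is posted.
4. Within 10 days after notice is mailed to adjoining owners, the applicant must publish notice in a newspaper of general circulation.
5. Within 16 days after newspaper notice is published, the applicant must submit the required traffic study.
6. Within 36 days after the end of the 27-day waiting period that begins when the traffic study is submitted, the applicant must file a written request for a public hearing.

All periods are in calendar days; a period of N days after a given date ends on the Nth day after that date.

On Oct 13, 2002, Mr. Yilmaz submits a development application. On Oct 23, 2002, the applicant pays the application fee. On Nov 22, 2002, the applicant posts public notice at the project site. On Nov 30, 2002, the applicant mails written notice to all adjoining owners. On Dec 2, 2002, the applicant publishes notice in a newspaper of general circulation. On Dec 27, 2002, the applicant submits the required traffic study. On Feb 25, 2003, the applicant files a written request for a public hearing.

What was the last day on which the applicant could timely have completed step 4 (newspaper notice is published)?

Dec 10, 2002

Step 4 runs from Nov 30, 2002, when notice is mailed to adjoining owners. 10 days after Nov 30, 2002 is Dec 10, 2002.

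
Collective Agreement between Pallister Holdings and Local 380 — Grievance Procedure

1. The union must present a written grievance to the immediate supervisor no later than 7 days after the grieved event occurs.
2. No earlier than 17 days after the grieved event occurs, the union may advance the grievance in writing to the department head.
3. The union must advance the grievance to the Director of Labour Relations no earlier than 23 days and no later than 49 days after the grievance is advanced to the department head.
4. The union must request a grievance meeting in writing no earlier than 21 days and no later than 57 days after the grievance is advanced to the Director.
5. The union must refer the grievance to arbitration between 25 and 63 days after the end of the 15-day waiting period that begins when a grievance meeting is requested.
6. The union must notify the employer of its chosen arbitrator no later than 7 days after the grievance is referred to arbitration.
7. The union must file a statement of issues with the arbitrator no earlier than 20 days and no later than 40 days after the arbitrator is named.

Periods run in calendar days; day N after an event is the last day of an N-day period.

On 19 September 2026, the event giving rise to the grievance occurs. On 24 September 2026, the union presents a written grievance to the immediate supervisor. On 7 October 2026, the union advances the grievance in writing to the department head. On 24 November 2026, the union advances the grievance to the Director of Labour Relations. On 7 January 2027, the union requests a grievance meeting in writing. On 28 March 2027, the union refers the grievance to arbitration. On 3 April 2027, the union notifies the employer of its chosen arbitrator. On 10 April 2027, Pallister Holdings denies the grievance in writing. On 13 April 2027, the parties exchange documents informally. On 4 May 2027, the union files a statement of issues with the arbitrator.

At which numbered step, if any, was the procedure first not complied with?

(1) due by 19 September 2026 + 7 days = 26 September 2026; done 24 September 2026 — timely.
(2) permitted from 19 September 2026 + 17 days = 6 October 2026 onward; 7 October 2026 is on or after that date.
(3) the permitted window runs from 7 October 2026 + 23 = 30 October 2026 to 7 October 2026 + 49 = 25 November 2026; done 24 November 2026 — within the window.
(4) the permitted window runs from 24 November 2026 + 21 = 15 December 2026 to 24 November 2026 + 57 = 20 January 2027; 7 January 2027 falls inside that range.
(5) the permitted window runs from 22 January 2027 + 25 = 16 February 2027 to 22 January 2027 + 63 = 26 March 2027; done 28 March 2027 — 2 days after the window closed.

Step 5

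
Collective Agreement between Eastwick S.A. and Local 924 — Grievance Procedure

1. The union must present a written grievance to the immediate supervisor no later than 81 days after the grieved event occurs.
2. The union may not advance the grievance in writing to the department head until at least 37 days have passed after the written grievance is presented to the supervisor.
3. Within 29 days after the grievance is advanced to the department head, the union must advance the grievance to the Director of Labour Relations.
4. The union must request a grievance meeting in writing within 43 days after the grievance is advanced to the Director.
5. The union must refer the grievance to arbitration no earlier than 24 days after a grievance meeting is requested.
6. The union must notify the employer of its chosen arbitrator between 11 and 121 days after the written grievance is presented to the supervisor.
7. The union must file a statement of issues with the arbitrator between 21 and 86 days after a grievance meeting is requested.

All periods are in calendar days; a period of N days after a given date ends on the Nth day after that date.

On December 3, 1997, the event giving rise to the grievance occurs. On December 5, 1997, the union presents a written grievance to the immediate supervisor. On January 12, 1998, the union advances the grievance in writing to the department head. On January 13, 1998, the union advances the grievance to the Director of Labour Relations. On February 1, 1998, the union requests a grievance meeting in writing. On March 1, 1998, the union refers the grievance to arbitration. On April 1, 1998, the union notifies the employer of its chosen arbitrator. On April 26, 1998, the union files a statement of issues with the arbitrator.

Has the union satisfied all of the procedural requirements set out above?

(1) due by December 3, 1997 + 81 days = February 22, 1998; December 5, 1997 is within that limit.
(2) permitted from December 5, 1997 + 37 days = January 11, 1998 onward; done January 12, 1998, after the minimum wait.
(3) due by January 12, 1998 + 29 days = February 10, 1998; done January 13, 1998 — timely.
(4) due by January 13, 1998 + 43 days = February 25, 1998; February 1, 1998 is within that limit.
(5) permitted from February 1, 1998 + 24 days = February 25, 1998 onward; done March 1, 1998, after the minimum wait.
(6) the permitted window runs from December 5, 1997 + 11 = December 16, 1997 to December 5, 1997 + 121 = April 5, 1998; done April 1, 1998, which is between those dates.
(7) the permitted window runs from February 1, 1998 + 21 = February 22, 1998 to February 1, 1998 + 86 = April 28, 1998; done April 26, 1998, which is between those dates.

Yes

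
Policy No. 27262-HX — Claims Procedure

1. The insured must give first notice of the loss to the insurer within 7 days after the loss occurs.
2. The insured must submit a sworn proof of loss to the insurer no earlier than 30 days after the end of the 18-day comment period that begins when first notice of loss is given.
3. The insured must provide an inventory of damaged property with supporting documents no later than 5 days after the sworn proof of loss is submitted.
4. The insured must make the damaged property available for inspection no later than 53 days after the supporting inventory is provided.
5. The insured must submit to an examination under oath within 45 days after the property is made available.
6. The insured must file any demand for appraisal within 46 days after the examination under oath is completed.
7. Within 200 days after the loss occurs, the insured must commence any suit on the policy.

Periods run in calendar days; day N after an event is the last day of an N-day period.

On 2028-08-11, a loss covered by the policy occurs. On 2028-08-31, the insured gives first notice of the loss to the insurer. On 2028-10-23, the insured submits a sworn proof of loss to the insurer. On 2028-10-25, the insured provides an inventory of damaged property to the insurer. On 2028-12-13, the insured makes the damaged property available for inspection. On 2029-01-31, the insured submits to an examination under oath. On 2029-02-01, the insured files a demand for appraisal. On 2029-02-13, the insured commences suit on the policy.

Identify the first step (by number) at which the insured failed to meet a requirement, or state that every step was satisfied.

Step 1: 7 days after 2028-08-11 (when the loss occurs) is 2028-08-18; 2028-08-31 misses that deadline by 13 days.
The procedure was therefore not followed at step 1.

Step 1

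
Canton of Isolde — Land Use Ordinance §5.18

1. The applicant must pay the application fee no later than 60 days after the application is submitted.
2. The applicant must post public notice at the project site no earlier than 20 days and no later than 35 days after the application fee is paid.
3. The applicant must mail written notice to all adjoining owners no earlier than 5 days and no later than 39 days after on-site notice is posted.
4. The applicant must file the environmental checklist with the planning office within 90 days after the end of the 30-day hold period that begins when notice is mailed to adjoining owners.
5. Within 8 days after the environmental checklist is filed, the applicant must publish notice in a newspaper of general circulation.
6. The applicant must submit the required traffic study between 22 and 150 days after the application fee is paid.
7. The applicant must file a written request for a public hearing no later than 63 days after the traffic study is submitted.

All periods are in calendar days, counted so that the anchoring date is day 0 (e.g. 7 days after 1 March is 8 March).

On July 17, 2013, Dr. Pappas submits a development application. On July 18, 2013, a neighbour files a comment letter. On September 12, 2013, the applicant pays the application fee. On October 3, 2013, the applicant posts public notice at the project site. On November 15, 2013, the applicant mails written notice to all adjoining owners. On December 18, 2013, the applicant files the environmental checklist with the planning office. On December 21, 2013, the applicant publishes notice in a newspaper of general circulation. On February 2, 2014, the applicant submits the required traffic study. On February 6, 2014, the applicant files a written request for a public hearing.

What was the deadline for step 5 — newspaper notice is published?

December 26, 2013

Step 5 runs from December 18, 2013, when the environmental checklist is filed. 8 days after December 18, 2013 is December 26, 2013.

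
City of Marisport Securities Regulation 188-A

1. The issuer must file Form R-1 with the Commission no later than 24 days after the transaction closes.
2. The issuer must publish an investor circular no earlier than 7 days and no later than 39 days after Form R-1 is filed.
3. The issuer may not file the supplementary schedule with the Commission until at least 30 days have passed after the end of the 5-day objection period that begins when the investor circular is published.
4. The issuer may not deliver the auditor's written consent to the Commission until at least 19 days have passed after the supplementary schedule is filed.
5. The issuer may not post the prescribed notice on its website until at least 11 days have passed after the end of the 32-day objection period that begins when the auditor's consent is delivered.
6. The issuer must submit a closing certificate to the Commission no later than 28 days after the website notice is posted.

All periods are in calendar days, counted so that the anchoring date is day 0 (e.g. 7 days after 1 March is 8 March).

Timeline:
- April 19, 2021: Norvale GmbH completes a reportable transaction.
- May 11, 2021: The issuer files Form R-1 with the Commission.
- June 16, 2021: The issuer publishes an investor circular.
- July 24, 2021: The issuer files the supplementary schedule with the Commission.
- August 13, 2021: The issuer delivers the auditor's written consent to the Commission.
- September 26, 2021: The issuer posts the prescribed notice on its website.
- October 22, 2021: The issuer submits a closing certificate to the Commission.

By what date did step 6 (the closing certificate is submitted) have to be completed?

Step 6 runs from September 26, 2021, when the website notice is posted. 28 days after September 26, 2021 is October 24, 2021.

October 24, 2021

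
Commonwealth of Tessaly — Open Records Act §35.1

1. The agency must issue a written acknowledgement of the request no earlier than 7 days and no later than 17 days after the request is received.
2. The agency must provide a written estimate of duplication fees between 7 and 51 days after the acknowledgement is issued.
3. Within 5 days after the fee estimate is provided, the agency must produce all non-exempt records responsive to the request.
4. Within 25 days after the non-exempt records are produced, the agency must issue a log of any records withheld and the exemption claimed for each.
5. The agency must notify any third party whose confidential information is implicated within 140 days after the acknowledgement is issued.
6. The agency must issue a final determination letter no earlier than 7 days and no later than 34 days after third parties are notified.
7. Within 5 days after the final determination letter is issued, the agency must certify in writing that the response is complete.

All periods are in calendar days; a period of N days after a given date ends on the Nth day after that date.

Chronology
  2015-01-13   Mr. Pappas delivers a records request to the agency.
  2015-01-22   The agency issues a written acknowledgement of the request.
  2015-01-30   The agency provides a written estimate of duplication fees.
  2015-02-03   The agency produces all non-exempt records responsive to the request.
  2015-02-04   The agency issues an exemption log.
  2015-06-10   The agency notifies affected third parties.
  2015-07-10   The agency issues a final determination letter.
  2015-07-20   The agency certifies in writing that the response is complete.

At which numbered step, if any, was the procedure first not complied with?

Step 1: the window is 7–17 days after 2015-01-13 (when the request is received), so 2015-01-20 through 2015-01-30; 2015-01-22 falls inside that range.
Step 2: the window is 7–51 days after 2015-01-22 (when the acknowledgement is issued), so 2015-01-29 through 2015-03-14; done 2015-01-30, which is between those dates.
Step 3: 5 days after 2015-01-30 (when the fee estimate is provided) is 2015-02-04; done 2015-02-03 — timely.
Step 4: 25 days after 2015-02-03 (when the non-exempt records are produced) is 2015-02-28; done 2015-02-04 — timely.
Step 5: 140 days after 2015-01-22 (when the acknowledgement is issued) is 2015-06-11; completed 2015-06-10, before the deadline.
Step 6: the window is 7–34 days after 2015-06-10 (when third parties are notified), so 2015-06-17 through 2015-07-14; done 2015-07-10 — within the window.
Step 7: 5 days after 2015-07-10 (when the final determination letter is issued) is 2015-07-15; 2015-07-20 misses that deadline by 5 days.

Step 7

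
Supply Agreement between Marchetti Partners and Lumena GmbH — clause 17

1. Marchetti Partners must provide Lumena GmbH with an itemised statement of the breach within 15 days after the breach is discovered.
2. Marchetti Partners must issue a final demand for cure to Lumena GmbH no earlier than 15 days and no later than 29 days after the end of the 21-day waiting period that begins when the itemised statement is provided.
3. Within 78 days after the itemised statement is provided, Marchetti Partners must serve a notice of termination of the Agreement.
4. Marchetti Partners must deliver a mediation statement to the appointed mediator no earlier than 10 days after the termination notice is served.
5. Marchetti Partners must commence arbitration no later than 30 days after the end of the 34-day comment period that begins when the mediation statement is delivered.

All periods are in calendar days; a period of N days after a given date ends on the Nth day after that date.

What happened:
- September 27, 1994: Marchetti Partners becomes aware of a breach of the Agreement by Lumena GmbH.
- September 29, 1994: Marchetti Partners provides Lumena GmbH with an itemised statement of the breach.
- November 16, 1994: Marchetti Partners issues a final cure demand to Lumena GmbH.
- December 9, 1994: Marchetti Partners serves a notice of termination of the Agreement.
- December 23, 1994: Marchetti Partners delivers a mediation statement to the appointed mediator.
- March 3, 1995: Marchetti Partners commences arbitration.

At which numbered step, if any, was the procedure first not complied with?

Step 1 — counting 15 days from September 27, 1994 (when the breach is discovered) gives a deadline of October 12, 1994; completed September 29, 1994, before the deadline.
Step 2 — 15 and 29 days from October 20, 1994 (end of the 21-day waiting period, which began when the itemised statement is provided on September 29, 1994) are November 4, 1994 and November 18, 1994 respectively; done November 16, 1994, which is between those dates.
Step 3 — counting 78 days from September 29, 1994 (when the itemised statement is provided) gives a deadline of December 16, 1994; December 9, 1994 is within that limit.
Step 4 — must wait 10 days from December 9, 1994 (when the termination notice is served), so not before December 19, 1994; done December 23, 1994, after the minimum wait.
Step 5 — counting 30 days from January 26, 1995 (end of the 34-day comment period, which began when the mediation statement is delivered on December 23, 1994) gives a deadline of February 25, 1995; March 3, 1995 misses that deadline by 6 days.

Step 5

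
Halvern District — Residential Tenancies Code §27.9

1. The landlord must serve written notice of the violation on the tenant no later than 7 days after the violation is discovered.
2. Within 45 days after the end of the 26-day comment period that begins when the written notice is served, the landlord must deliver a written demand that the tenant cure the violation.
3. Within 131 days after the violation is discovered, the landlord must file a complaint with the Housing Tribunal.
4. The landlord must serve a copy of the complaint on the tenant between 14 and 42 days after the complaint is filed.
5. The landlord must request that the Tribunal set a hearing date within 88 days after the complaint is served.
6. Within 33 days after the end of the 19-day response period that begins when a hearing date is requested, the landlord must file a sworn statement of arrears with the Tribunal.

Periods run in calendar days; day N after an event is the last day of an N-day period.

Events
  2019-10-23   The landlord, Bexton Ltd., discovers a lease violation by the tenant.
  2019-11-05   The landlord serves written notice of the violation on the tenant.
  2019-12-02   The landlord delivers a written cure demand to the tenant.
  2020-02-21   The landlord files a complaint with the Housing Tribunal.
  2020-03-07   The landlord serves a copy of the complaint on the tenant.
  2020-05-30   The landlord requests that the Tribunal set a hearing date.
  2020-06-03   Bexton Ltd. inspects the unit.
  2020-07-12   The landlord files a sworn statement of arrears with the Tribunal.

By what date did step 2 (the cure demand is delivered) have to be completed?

The written notice is served on 2019-11-05; the 26-day comment period therefore ends 2019-12-01, and step 2 runs from that date. 45 days after 2019-12-01 is 2020-01-15.

2020-01-15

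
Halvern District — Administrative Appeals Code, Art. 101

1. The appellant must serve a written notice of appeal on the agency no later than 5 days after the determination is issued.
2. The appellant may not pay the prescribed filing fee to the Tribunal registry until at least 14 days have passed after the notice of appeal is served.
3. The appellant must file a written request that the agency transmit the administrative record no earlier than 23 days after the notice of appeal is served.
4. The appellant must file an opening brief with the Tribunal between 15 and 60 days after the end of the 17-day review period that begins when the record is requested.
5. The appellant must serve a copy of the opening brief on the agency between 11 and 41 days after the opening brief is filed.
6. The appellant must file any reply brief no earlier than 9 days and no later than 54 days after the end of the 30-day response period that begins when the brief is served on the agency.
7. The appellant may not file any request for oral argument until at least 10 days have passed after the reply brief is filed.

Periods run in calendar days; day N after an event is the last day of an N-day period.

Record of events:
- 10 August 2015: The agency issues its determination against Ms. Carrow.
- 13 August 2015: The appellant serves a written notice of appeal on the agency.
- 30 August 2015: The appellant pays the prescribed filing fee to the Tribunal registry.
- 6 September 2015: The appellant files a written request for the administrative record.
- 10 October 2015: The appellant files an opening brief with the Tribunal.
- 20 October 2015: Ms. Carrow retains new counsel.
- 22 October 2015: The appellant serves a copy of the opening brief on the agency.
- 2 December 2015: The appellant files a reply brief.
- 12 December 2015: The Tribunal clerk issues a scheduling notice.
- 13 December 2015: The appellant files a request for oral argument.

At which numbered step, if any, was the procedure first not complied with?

Step 1: 5 days after 10 August 2015 (when the determination is issued) is 15 August 2015; completed 13 August 2015, before the deadline.
Step 2: the earliest permitted date is 14 days after 13 August 2015 (when the notice of appeal is served), i.e. 27 August 2015; done 30 August 2015 — permitted.
Step 3: the earliest permitted date is 23 days after 13 August 2015 (when the notice of appeal is served), i.e. 5 September 2015; done 6 September 2015 — permitted.
Step 4: the window is 15–60 days after 23 September 2015 (end of the 17-day review period, which began when the record is requested on 6 September 2015), so 8 October 2015 through 22 November 2015; done 10 October 2015, which is between those dates.
Step 5: the window is 11–41 days after 10 October 2015 (when the opening brief is filed), so 21 October 2015 through 20 November 2015; 22 October 2015 falls inside that range.
Step 6: the window is 9–54 days after 21 November 2015 (end of the 30-day response period, which began when the brief is served on the agency on 22 October 2015), so 30 November 2015 through 14 January 2016; done 2 December 2015, which is between those dates.
Step 7: the earliest permitted date is 10 days after 2 December 2015 (when the reply brief is filed), i.e. 12 December 2015; done 13 December 2015 — permitted.

None — every step was satisfied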